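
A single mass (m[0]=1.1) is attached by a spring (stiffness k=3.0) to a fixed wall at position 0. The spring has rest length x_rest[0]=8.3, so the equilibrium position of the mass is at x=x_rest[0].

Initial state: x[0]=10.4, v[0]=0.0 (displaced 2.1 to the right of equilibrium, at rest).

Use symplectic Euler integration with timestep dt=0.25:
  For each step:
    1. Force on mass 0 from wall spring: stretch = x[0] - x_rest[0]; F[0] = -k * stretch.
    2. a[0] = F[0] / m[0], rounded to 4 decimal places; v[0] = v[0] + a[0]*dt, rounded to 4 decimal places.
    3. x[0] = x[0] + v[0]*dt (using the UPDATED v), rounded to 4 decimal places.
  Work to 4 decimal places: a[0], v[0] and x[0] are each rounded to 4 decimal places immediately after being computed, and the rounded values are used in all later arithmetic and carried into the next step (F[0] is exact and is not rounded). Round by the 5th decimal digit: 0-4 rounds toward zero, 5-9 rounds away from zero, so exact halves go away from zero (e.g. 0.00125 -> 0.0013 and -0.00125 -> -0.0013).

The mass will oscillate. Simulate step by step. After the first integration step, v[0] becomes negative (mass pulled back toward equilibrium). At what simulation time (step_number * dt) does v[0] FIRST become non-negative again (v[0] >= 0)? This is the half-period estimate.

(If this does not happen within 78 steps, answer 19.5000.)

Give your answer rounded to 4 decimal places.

Step 0: x=[10.4000] v=[0.0000]
Step 1: x=[10.0421] v=[-1.4318]
Step 2: x=[9.3872] v=[-2.6196]
Step 3: x=[8.5470] v=[-3.3609]
Step 4: x=[7.6647] v=[-3.5293]
Step 5: x=[6.8907] v=[-3.0962]
Step 6: x=[6.3569] v=[-2.1353]
Step 7: x=[6.1543] v=[-0.8105]
Step 8: x=[6.3174] v=[0.6525]
First v>=0 after going negative at step 8, time=2.0000

Answer: 2.0000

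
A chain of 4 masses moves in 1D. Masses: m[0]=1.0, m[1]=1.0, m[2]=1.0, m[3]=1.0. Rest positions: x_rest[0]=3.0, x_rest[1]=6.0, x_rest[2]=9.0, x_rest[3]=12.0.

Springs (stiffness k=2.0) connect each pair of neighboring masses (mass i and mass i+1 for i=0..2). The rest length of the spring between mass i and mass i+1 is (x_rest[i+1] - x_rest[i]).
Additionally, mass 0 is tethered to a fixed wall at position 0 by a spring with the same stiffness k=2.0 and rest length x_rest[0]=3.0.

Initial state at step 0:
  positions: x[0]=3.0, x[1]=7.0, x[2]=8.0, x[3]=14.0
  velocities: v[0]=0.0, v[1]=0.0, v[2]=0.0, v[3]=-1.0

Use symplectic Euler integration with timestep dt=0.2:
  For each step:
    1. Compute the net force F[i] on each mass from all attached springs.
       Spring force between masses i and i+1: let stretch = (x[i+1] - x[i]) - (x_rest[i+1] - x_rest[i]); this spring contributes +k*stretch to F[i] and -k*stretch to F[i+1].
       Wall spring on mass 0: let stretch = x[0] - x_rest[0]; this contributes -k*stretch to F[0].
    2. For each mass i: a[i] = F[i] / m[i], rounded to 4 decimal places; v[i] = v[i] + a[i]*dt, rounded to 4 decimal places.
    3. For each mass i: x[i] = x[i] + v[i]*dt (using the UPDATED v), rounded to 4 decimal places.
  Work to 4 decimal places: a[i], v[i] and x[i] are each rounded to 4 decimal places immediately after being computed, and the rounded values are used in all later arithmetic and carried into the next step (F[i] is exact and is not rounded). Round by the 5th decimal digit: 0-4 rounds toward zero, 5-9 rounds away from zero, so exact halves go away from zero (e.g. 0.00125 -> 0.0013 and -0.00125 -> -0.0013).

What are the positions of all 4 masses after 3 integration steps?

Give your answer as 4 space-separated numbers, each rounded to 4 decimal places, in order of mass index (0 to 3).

Step 0: x=[3.0000 7.0000 8.0000 14.0000] v=[0.0000 0.0000 0.0000 -1.0000]
Step 1: x=[3.0800 6.7600 8.4000 13.5600] v=[0.4000 -1.2000 2.0000 -2.2000]
Step 2: x=[3.2080 6.3568 9.0816 12.9472] v=[0.6400 -2.0160 3.4080 -3.0640]
Step 3: x=[3.3313 5.9197 9.8545 12.2652] v=[0.6163 -2.1856 3.8643 -3.4102]

Answer: 3.3313 5.9197 9.8545 12.2652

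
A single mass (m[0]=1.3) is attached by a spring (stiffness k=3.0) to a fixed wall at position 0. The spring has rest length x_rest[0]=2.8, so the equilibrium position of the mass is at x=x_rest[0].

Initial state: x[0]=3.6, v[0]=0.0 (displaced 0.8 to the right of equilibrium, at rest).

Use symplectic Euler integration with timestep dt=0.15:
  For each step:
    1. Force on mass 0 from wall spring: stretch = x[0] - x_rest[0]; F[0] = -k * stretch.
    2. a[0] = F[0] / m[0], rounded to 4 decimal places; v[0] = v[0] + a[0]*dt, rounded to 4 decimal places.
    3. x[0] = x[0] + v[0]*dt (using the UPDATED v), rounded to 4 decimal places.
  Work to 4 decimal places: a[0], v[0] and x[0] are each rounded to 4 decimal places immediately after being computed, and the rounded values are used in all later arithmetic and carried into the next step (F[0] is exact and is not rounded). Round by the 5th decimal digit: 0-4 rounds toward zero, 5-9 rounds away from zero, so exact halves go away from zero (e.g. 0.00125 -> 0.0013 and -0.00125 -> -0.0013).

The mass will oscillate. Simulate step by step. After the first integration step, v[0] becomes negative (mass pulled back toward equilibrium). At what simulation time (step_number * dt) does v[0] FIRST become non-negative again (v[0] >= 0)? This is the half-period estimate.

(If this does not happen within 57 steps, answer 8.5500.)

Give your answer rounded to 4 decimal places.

Answer: 2.1000

Derivation:
Step 0: x=[3.6000] v=[0.0000]
Step 1: x=[3.5585] v=[-0.2769]
Step 2: x=[3.4776] v=[-0.5395]
Step 3: x=[3.3615] v=[-0.7741]
Step 4: x=[3.2162] v=[-0.9685]
Step 5: x=[3.0493] v=[-1.1126]
Step 6: x=[2.8695] v=[-1.1989]
Step 7: x=[2.6861] v=[-1.2230]
Step 8: x=[2.5086] v=[-1.1836]
Step 9: x=[2.3462] v=[-1.0827]
Step 10: x=[2.2074] v=[-0.9256]
Step 11: x=[2.0993] v=[-0.7205]
Step 12: x=[2.0276] v=[-0.4780]
Step 13: x=[1.9960] v=[-0.2106]
Step 14: x=[2.0062] v=[0.0677]
First v>=0 after going negative at step 14, time=2.1000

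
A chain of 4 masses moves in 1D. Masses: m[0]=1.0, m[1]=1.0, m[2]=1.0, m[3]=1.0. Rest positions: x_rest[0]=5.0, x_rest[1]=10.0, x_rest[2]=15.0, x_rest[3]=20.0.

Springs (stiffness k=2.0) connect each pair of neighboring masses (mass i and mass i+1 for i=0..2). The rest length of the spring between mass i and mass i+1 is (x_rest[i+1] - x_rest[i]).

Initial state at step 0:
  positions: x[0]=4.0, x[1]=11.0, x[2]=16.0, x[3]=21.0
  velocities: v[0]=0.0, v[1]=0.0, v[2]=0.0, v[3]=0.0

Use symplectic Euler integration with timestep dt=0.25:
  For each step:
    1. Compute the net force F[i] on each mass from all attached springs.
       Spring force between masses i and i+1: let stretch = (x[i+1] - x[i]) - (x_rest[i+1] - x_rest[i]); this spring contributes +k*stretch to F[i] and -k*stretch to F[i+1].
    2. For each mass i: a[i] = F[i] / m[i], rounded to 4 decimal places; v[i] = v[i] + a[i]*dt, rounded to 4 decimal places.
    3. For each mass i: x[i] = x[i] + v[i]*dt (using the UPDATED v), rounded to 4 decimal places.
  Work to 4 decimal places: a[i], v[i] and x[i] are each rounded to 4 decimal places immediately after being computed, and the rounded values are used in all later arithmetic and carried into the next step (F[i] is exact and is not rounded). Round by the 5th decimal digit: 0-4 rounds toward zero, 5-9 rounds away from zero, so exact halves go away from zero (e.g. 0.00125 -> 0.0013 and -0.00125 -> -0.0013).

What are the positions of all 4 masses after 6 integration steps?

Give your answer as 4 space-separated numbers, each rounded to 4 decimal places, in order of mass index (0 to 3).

Answer: 6.2354 9.9165 15.0613 20.7870

Derivation:
Step 0: x=[4.0000 11.0000 16.0000 21.0000] v=[0.0000 0.0000 0.0000 0.0000]
Step 1: x=[4.2500 10.7500 16.0000 21.0000] v=[1.0000 -1.0000 0.0000 0.0000]
Step 2: x=[4.6875 10.3438 15.9688 21.0000] v=[1.7500 -1.6250 -0.1250 0.0000]
Step 3: x=[5.2071 9.9336 15.8633 20.9961] v=[2.0782 -1.6407 -0.4219 -0.0156]
Step 4: x=[5.6925 9.6738 15.6582 20.9756] v=[1.9415 -1.0391 -0.8204 -0.0820]
Step 5: x=[6.0506 9.6644 15.3697 20.9154] v=[1.4322 -0.0376 -1.1539 -0.2407]
Step 6: x=[6.2354 9.9165 15.0613 20.7870] v=[0.7391 1.0082 -1.2337 -0.5136]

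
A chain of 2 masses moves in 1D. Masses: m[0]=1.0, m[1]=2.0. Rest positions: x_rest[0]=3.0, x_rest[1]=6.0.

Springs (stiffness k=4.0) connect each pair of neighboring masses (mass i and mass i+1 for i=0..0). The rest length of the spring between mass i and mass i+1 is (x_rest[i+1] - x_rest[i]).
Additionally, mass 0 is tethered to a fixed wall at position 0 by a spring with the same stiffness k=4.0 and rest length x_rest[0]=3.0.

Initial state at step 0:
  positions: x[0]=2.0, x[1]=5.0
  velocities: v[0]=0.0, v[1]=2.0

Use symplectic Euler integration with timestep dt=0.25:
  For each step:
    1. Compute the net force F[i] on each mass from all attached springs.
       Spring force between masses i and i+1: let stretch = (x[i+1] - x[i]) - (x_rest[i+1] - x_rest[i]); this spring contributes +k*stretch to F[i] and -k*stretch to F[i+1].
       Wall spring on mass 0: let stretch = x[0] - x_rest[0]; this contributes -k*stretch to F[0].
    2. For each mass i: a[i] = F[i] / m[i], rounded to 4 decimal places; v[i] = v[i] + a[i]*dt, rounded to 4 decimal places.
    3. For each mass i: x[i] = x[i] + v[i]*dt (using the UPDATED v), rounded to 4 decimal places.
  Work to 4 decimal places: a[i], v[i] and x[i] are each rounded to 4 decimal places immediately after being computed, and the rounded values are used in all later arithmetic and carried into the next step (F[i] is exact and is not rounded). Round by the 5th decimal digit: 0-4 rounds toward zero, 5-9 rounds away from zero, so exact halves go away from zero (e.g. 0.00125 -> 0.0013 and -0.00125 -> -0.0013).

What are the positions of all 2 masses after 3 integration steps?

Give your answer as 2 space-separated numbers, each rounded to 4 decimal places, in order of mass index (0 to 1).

Step 0: x=[2.0000 5.0000] v=[0.0000 2.0000]
Step 1: x=[2.2500 5.5000] v=[1.0000 2.0000]
Step 2: x=[2.7500 5.9688] v=[2.0000 1.8750]
Step 3: x=[3.3672 6.4102] v=[2.4688 1.7656]

Answer: 3.3672 6.4102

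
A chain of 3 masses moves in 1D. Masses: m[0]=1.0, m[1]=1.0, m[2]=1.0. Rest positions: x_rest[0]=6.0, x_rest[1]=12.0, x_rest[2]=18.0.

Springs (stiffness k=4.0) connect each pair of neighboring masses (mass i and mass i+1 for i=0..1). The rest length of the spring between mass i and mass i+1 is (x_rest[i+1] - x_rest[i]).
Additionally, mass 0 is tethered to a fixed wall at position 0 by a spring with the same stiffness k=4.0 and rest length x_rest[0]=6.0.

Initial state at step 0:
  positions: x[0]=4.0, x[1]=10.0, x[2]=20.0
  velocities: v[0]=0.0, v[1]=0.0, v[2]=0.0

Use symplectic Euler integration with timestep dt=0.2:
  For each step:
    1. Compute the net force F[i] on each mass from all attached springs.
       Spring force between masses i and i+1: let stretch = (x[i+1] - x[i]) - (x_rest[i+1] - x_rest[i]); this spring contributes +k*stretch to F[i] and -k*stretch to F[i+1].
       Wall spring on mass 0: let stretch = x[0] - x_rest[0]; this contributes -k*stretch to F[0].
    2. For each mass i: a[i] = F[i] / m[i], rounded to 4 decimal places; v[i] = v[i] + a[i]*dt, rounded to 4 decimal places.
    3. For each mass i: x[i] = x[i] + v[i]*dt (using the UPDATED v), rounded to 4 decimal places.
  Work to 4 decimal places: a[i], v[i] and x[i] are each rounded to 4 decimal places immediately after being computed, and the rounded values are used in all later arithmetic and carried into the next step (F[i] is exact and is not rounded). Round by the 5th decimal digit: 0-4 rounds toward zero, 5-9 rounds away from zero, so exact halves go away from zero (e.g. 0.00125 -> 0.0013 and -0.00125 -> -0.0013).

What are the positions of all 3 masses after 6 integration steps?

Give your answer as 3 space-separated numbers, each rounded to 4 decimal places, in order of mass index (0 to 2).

Step 0: x=[4.0000 10.0000 20.0000] v=[0.0000 0.0000 0.0000]
Step 1: x=[4.3200 10.6400 19.3600] v=[1.6000 3.2000 -3.2000]
Step 2: x=[4.9600 11.6640 18.2848] v=[3.2000 5.1200 -5.3760]
Step 3: x=[5.8790 12.6747 17.1103] v=[4.5952 5.0534 -5.8726]
Step 4: x=[6.9447 13.3078 16.1861] v=[5.3286 3.1653 -4.6211]
Step 5: x=[7.9174 13.3833 15.7614] v=[4.8633 0.3775 -2.1237]
Step 6: x=[8.4978 12.9648 15.9162] v=[2.9021 -2.0927 0.7738]

Answer: 8.4978 12.9648 15.9162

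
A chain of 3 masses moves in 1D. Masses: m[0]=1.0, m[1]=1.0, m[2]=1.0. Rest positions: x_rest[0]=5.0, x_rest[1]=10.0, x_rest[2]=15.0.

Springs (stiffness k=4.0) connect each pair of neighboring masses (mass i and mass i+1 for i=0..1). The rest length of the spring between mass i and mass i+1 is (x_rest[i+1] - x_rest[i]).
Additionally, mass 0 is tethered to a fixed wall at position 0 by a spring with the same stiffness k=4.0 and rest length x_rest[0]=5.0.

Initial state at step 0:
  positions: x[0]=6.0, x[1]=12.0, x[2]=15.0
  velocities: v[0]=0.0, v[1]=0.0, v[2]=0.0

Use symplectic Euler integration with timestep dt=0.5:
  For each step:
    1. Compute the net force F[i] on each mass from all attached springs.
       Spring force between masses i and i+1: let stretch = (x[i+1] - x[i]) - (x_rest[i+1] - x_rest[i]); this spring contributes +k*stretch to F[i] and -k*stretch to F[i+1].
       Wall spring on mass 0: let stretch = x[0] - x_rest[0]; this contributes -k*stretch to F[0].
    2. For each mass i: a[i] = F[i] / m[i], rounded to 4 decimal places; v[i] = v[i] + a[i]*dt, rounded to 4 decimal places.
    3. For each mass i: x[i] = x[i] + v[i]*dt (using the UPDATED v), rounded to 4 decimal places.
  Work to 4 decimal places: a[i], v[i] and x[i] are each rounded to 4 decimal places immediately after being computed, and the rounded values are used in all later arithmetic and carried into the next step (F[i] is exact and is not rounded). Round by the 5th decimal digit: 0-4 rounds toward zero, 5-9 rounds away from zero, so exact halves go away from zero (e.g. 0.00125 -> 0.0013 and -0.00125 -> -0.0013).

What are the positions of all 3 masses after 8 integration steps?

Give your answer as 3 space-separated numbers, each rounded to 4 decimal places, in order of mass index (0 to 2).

Answer: 4.0000 11.0000 13.0000

Derivation:
Step 0: x=[6.0000 12.0000 15.0000] v=[0.0000 0.0000 0.0000]
Step 1: x=[6.0000 9.0000 17.0000] v=[0.0000 -6.0000 4.0000]
Step 2: x=[3.0000 11.0000 16.0000] v=[-6.0000 4.0000 -2.0000]
Step 3: x=[5.0000 10.0000 15.0000] v=[4.0000 -2.0000 -2.0000]
Step 4: x=[7.0000 9.0000 14.0000] v=[4.0000 -2.0000 -2.0000]
Step 5: x=[4.0000 11.0000 13.0000] v=[-6.0000 4.0000 -2.0000]
Step 6: x=[4.0000 8.0000 15.0000] v=[0.0000 -6.0000 4.0000]
Step 7: x=[4.0000 8.0000 15.0000] v=[0.0000 0.0000 0.0000]
Step 8: x=[4.0000 11.0000 13.0000] v=[0.0000 6.0000 -4.0000]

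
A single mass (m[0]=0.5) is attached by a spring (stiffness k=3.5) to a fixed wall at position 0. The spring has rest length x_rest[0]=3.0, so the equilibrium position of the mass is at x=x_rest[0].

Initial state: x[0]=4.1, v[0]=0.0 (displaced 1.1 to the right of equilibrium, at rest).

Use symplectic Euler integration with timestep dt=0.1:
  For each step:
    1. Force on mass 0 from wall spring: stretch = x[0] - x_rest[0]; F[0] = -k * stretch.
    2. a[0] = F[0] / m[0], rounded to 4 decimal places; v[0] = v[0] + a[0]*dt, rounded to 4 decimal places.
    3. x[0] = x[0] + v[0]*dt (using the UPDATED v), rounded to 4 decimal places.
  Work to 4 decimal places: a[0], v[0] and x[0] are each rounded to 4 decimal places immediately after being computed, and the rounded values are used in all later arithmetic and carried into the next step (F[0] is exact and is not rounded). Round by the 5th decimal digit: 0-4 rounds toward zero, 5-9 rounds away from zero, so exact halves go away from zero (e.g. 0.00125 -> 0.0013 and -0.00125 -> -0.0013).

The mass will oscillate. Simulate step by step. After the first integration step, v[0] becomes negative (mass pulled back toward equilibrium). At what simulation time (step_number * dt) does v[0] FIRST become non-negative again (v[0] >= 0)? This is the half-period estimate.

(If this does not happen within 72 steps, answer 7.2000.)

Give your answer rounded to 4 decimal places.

Answer: 1.2000

Derivation:
Step 0: x=[4.1000] v=[0.0000]
Step 1: x=[4.0230] v=[-0.7700]
Step 2: x=[3.8744] v=[-1.4861]
Step 3: x=[3.6646] v=[-2.0982]
Step 4: x=[3.4083] v=[-2.5634]
Step 5: x=[3.1234] v=[-2.8492]
Step 6: x=[2.8298] v=[-2.9356]
Step 7: x=[2.5482] v=[-2.8165]
Step 8: x=[2.2982] v=[-2.5002]
Step 9: x=[2.0973] v=[-2.0089]
Step 10: x=[1.9596] v=[-1.3770]
Step 11: x=[1.8947] v=[-0.6487]
Step 12: x=[1.9072] v=[0.1250]
First v>=0 after going negative at step 12, time=1.2000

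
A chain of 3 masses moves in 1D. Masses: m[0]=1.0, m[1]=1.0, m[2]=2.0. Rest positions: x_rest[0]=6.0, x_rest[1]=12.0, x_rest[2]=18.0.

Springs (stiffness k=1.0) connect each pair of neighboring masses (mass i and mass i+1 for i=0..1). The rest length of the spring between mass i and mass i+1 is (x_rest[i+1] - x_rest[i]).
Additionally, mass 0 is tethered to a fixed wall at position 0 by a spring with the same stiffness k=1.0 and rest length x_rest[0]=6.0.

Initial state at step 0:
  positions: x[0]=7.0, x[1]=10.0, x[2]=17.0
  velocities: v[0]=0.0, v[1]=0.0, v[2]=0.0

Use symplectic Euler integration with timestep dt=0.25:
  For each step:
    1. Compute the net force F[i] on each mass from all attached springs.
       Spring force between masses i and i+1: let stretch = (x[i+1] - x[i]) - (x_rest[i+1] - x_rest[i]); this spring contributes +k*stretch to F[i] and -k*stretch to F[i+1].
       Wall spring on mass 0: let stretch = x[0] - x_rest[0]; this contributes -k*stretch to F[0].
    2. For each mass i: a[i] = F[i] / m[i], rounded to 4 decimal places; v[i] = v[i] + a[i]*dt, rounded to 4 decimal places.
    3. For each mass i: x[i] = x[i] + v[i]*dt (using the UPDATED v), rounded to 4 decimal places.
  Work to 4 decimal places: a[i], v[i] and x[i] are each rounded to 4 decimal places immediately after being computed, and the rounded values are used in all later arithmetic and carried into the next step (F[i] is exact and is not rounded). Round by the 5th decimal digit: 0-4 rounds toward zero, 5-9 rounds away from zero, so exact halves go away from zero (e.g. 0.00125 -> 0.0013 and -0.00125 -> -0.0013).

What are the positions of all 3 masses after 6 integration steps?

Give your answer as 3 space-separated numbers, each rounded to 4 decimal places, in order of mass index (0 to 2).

Answer: 4.3562 12.5570 16.8230

Derivation:
Step 0: x=[7.0000 10.0000 17.0000] v=[0.0000 0.0000 0.0000]
Step 1: x=[6.7500 10.2500 16.9688] v=[-1.0000 1.0000 -0.1250]
Step 2: x=[6.2969 10.7012 16.9151] v=[-1.8125 1.8047 -0.2149]
Step 3: x=[5.7255 11.2655 16.8547] v=[-2.2857 2.2571 -0.2417]
Step 4: x=[5.1425 11.8329 16.8071] v=[-2.3321 2.2694 -0.1904]
Step 5: x=[4.6562 12.2930 16.7916] v=[-1.9451 1.8404 -0.0622]
Step 6: x=[4.3562 12.5570 16.8230] v=[-1.2000 1.0559 0.1255]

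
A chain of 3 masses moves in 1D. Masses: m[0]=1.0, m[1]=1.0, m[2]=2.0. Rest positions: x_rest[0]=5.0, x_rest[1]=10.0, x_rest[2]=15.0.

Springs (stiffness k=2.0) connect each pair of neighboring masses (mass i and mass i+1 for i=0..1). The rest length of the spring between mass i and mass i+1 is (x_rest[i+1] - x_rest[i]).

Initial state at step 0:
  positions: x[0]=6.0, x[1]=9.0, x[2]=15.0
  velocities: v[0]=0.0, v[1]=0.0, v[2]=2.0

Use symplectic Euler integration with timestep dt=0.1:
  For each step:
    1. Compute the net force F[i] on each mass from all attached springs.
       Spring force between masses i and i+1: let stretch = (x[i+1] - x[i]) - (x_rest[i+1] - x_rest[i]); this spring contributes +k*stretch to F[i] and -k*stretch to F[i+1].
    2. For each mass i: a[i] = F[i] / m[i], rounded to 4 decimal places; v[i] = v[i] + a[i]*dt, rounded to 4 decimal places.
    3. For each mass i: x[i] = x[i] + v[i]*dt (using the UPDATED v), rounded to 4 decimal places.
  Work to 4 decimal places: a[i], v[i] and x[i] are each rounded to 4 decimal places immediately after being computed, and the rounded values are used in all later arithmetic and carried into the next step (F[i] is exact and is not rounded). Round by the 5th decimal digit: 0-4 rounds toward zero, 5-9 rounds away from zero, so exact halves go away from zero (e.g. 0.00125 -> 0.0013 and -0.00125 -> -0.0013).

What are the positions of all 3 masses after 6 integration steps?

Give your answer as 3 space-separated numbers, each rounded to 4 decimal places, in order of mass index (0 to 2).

Step 0: x=[6.0000 9.0000 15.0000] v=[0.0000 0.0000 2.0000]
Step 1: x=[5.9600 9.0600 15.1900] v=[-0.4000 0.6000 1.9000]
Step 2: x=[5.8820 9.1806 15.3687] v=[-0.7800 1.2060 1.7870]
Step 3: x=[5.7700 9.3590 15.5355] v=[-1.1203 1.7839 1.6682]
Step 4: x=[5.6298 9.5891 15.6906] v=[-1.4025 2.3014 1.5506]
Step 5: x=[5.4687 9.8621 15.8347] v=[-1.6106 2.7298 1.4405]
Step 6: x=[5.2955 10.1667 15.9690] v=[-1.7319 3.0456 1.3432]

Answer: 5.2955 10.1667 15.9690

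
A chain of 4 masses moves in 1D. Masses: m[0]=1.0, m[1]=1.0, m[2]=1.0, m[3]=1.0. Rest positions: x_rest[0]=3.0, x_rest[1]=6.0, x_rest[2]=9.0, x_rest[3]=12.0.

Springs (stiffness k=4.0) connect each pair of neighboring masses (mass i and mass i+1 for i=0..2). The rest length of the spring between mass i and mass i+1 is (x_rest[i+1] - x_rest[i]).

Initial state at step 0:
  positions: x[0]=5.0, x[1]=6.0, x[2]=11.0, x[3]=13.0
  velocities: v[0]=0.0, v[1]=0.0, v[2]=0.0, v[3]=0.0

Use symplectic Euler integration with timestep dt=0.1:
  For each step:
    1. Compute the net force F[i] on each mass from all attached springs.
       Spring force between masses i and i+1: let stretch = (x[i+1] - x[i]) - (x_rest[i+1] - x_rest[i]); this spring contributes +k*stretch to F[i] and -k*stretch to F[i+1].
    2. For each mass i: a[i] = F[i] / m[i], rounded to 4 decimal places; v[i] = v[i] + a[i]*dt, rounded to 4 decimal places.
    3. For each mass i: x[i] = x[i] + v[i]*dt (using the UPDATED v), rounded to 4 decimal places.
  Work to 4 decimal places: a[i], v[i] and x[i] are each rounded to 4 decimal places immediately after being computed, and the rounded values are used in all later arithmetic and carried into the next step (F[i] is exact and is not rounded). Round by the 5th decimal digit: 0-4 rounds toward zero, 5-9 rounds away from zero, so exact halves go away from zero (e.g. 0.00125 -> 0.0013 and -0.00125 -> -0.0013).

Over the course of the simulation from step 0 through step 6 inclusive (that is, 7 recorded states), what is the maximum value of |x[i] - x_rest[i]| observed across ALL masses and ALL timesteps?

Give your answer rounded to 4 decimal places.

Answer: 2.1191

Derivation:
Step 0: x=[5.0000 6.0000 11.0000 13.0000] v=[0.0000 0.0000 0.0000 0.0000]
Step 1: x=[4.9200 6.1600 10.8800 13.0400] v=[-0.8000 1.6000 -1.2000 0.4000]
Step 2: x=[4.7696 6.4592 10.6576 13.1136] v=[-1.5040 2.9920 -2.2240 0.7360]
Step 3: x=[4.5668 6.8588 10.3655 13.2090] v=[-2.0282 3.9955 -2.9210 0.9536]
Step 4: x=[4.3357 7.3069 10.0469 13.3106] v=[-2.3114 4.4814 -3.1863 1.0162]
Step 5: x=[4.1034 7.7458 9.7492 13.4017] v=[-2.3229 4.3889 -2.9768 0.9107]
Step 6: x=[3.8968 8.1191 9.5175 13.4667] v=[-2.0659 3.7333 -2.3172 0.6497]
Max displacement = 2.1191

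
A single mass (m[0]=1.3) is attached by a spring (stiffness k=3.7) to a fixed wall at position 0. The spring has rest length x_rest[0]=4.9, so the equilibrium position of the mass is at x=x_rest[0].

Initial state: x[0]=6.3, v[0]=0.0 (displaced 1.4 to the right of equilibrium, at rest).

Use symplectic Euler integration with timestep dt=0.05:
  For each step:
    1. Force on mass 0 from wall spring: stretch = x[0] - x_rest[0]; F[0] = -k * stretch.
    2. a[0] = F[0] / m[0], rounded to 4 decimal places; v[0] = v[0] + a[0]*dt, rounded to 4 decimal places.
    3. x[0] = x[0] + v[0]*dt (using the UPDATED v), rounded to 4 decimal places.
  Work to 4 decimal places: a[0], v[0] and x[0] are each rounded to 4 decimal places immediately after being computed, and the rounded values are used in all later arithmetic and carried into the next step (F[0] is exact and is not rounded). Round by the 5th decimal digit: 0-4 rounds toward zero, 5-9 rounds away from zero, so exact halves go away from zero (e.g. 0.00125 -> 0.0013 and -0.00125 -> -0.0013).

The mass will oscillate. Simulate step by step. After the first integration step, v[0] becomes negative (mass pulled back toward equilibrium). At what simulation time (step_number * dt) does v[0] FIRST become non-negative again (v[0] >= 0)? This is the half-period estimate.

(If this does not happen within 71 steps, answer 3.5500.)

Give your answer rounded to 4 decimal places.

Step 0: x=[6.3000] v=[0.0000]
Step 1: x=[6.2900] v=[-0.1992]
Step 2: x=[6.2702] v=[-0.3970]
Step 3: x=[6.2406] v=[-0.5920]
Step 4: x=[6.2015] v=[-0.7828]
Step 5: x=[6.1531] v=[-0.9680]
Step 6: x=[6.0958] v=[-1.1463]
Step 7: x=[6.0300] v=[-1.3165]
Step 8: x=[5.9561] v=[-1.4773]
Step 9: x=[5.8747] v=[-1.6276]
Step 10: x=[5.7864] v=[-1.7663]
Step 11: x=[5.6918] v=[-1.8924]
Step 12: x=[5.5915] v=[-2.0051]
Step 13: x=[5.4863] v=[-2.1035]
Step 14: x=[5.3770] v=[-2.1869]
Step 15: x=[5.2643] v=[-2.2548]
Step 16: x=[5.1490] v=[-2.3066]
Step 17: x=[5.0319] v=[-2.3420]
Step 18: x=[4.9139] v=[-2.3608]
Step 19: x=[4.7958] v=[-2.3628]
Step 20: x=[4.6784] v=[-2.3480]
Step 21: x=[4.5626] v=[-2.3165]
Step 22: x=[4.4492] v=[-2.2685]
Step 23: x=[4.3390] v=[-2.2044]
Step 24: x=[4.2328] v=[-2.1246]
Step 25: x=[4.1313] v=[-2.0297]
Step 26: x=[4.0353] v=[-1.9203]
Step 27: x=[3.9454] v=[-1.7972]
Step 28: x=[3.8623] v=[-1.6614]
Step 29: x=[3.7866] v=[-1.5137]
Step 30: x=[3.7188] v=[-1.3553]
Step 31: x=[3.6594] v=[-1.1872]
Step 32: x=[3.6089] v=[-1.0107]
Step 33: x=[3.5676] v=[-0.8270]
Step 34: x=[3.5357] v=[-0.6374]
Step 35: x=[3.5135] v=[-0.4433]
Step 36: x=[3.5012] v=[-0.2460]
Step 37: x=[3.4989] v=[-0.0469]
Step 38: x=[3.5065] v=[0.1525]
First v>=0 after going negative at step 38, time=1.9000

Answer: 1.9000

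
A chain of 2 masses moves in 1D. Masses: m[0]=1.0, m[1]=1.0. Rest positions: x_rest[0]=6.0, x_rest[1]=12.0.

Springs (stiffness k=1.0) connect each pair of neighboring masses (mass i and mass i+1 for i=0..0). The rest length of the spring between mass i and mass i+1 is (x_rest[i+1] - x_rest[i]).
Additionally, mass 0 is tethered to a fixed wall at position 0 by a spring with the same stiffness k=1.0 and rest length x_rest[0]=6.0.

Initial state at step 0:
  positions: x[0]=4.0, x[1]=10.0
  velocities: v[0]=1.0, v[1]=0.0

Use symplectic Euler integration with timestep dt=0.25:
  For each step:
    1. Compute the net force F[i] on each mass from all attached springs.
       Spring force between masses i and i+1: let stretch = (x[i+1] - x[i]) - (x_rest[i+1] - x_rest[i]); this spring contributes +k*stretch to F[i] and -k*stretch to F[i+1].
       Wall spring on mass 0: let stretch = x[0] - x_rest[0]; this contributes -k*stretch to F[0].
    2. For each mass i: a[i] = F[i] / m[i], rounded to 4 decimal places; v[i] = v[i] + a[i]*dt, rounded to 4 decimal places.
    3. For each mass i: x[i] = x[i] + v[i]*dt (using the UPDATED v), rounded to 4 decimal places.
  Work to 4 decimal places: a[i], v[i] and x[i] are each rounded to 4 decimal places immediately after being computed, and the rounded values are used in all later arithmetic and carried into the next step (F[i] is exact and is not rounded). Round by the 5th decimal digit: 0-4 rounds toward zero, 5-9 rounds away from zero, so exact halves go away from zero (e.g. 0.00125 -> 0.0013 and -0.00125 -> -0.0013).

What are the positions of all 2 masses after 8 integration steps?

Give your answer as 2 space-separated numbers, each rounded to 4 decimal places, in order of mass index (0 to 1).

Step 0: x=[4.0000 10.0000] v=[1.0000 0.0000]
Step 1: x=[4.3750 10.0000] v=[1.5000 0.0000]
Step 2: x=[4.8281 10.0235] v=[1.8125 0.0938]
Step 3: x=[5.3042 10.0973] v=[1.9043 0.2950]
Step 4: x=[5.7483 10.2465] v=[1.7765 0.5967]
Step 5: x=[6.1143 10.4896] v=[1.4640 0.9722]
Step 6: x=[6.3716 10.8342] v=[1.0293 1.3784]
Step 7: x=[6.5096 11.2749] v=[0.5521 1.7628]
Step 8: x=[6.5386 11.7928] v=[0.1160 2.0715]

Answer: 6.5386 11.7928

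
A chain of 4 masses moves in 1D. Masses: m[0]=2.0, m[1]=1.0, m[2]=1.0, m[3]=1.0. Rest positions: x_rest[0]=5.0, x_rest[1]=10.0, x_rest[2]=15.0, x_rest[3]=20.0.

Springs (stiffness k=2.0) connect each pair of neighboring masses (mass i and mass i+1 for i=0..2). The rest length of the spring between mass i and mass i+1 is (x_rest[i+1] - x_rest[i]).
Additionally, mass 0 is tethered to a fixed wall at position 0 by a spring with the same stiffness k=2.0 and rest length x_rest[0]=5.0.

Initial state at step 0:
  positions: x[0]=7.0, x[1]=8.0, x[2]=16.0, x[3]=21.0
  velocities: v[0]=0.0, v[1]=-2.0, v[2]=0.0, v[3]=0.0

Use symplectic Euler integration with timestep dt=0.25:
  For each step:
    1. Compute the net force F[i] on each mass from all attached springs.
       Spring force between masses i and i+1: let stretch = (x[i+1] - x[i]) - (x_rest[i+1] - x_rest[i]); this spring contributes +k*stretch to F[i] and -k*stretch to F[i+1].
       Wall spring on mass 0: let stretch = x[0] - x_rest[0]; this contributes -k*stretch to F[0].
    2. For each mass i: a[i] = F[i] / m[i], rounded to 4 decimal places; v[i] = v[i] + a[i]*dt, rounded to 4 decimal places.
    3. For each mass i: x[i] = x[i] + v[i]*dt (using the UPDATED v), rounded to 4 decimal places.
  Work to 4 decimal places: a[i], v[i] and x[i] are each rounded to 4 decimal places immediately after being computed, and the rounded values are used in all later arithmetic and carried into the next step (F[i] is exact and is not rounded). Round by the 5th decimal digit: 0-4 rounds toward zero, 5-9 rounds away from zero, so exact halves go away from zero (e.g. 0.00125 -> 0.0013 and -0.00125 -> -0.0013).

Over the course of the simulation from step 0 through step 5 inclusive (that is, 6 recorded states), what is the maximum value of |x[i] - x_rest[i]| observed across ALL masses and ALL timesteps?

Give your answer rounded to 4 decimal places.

Step 0: x=[7.0000 8.0000 16.0000 21.0000] v=[0.0000 -2.0000 0.0000 0.0000]
Step 1: x=[6.6250 8.3750 15.6250 21.0000] v=[-1.5000 1.5000 -1.5000 0.0000]
Step 2: x=[5.9453 9.4375 15.0156 20.9531] v=[-2.7188 4.2500 -2.4375 -0.1875]
Step 3: x=[5.1123 10.7608 14.4512 20.7890] v=[-3.3321 5.2930 -2.2578 -0.6563]
Step 4: x=[4.3128 11.8393 14.2177 20.4577] v=[-3.1981 4.3140 -0.9341 -1.3252]
Step 5: x=[3.7141 12.2743 14.4669 19.9714] v=[-2.3947 1.7400 0.9967 -1.9452]
Max displacement = 2.2743

Answer: 2.2743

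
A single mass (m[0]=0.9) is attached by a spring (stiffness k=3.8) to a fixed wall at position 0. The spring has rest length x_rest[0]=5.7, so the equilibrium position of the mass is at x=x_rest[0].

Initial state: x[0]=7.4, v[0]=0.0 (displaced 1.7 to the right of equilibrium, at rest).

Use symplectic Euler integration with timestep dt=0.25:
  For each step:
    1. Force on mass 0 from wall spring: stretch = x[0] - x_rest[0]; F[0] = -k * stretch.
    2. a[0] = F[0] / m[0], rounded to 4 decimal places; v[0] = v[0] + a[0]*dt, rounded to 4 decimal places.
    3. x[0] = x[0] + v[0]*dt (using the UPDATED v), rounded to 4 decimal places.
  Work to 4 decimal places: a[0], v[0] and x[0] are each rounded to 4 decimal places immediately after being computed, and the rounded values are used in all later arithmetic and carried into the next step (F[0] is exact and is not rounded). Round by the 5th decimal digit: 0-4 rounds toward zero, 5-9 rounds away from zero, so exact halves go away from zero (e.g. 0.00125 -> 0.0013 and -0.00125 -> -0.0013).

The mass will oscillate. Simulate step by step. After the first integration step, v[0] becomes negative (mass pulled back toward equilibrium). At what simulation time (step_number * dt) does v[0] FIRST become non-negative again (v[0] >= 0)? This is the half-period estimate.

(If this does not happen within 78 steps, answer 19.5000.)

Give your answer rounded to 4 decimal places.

Step 0: x=[7.4000] v=[0.0000]
Step 1: x=[6.9514] v=[-1.7945]
Step 2: x=[6.1726] v=[-3.1154]
Step 3: x=[5.2690] v=[-3.6143]
Step 4: x=[4.4792] v=[-3.1594]
Step 5: x=[4.0115] v=[-1.8708]
Step 6: x=[3.9894] v=[-0.0885]
Step 7: x=[4.4187] v=[1.7171]
First v>=0 after going negative at step 7, time=1.7500

Answer: 1.7500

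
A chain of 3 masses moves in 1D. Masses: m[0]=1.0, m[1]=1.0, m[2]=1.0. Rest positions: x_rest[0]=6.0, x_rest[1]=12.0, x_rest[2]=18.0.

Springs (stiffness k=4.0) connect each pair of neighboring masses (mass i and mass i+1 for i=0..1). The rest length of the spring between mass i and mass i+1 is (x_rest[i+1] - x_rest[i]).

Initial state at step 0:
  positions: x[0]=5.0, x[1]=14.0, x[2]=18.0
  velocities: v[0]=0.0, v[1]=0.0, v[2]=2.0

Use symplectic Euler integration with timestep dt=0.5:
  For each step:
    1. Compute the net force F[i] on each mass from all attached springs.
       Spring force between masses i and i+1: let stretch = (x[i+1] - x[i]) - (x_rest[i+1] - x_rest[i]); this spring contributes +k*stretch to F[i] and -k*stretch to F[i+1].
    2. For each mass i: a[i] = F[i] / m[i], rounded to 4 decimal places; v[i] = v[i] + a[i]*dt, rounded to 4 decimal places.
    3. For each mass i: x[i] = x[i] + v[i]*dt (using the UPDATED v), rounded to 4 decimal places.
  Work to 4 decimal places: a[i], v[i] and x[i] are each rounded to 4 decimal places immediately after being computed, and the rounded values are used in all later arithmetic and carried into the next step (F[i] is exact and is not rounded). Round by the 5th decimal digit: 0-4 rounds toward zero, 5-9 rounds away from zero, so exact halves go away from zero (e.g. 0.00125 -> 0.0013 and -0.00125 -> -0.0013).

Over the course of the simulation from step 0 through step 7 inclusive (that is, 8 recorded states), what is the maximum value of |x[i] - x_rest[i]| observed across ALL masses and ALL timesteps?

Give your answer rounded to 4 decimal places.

Step 0: x=[5.0000 14.0000 18.0000] v=[0.0000 0.0000 2.0000]
Step 1: x=[8.0000 9.0000 21.0000] v=[6.0000 -10.0000 6.0000]
Step 2: x=[6.0000 15.0000 18.0000] v=[-4.0000 12.0000 -6.0000]
Step 3: x=[7.0000 15.0000 18.0000] v=[2.0000 0.0000 0.0000]
Step 4: x=[10.0000 10.0000 21.0000] v=[6.0000 -10.0000 6.0000]
Step 5: x=[7.0000 16.0000 19.0000] v=[-6.0000 12.0000 -4.0000]
Step 6: x=[7.0000 16.0000 20.0000] v=[0.0000 0.0000 2.0000]
Step 7: x=[10.0000 11.0000 23.0000] v=[6.0000 -10.0000 6.0000]
Max displacement = 5.0000

Answer: 5.0000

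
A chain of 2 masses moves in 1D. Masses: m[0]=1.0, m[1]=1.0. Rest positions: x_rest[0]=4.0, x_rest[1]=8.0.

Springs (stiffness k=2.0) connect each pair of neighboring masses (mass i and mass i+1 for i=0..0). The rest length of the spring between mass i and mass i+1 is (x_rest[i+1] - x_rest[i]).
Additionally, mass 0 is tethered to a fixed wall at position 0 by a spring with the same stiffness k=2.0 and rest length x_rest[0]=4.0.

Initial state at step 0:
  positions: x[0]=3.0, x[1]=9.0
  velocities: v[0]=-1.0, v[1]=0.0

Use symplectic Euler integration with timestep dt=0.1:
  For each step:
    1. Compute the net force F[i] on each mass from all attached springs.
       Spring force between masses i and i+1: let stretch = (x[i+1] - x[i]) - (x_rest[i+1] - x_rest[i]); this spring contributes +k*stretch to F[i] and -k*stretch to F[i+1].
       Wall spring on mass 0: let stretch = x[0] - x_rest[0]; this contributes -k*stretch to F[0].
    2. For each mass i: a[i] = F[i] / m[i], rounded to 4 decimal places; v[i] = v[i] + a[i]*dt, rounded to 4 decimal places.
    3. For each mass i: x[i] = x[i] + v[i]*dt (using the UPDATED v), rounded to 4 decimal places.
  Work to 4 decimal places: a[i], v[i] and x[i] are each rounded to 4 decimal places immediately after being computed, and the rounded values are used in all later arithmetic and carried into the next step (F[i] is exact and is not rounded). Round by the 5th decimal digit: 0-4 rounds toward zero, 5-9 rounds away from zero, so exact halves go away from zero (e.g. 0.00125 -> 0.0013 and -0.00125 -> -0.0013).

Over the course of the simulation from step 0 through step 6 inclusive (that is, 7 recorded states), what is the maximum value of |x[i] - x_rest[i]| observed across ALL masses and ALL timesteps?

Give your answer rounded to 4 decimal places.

Step 0: x=[3.0000 9.0000] v=[-1.0000 0.0000]
Step 1: x=[2.9600 8.9600] v=[-0.4000 -0.4000]
Step 2: x=[2.9808 8.8800] v=[0.2080 -0.8000]
Step 3: x=[3.0600 8.7620] v=[0.7917 -1.1798]
Step 4: x=[3.1920 8.6100] v=[1.3201 -1.5202]
Step 5: x=[3.3685 8.4296] v=[1.7653 -1.8038]
Step 6: x=[3.5789 8.2280] v=[2.1038 -2.0160]
Max displacement = 1.0400

Answer: 1.0400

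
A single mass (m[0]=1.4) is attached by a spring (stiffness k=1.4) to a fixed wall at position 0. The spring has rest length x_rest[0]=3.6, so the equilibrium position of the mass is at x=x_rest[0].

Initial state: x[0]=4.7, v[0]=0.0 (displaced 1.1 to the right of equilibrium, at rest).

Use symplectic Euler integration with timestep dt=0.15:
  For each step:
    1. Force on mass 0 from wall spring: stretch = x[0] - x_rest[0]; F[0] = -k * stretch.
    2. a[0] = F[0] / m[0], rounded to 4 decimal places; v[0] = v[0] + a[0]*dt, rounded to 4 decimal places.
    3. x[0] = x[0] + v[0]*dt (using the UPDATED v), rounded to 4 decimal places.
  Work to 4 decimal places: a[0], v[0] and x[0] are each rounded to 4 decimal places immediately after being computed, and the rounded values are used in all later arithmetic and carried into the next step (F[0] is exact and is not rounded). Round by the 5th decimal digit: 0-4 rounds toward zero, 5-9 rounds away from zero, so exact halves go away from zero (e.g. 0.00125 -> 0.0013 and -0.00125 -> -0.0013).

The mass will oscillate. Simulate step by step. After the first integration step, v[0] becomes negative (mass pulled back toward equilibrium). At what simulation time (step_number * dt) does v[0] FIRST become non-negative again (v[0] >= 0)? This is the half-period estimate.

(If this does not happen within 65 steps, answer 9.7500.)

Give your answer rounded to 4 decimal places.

Answer: 3.1500

Derivation:
Step 0: x=[4.7000] v=[0.0000]
Step 1: x=[4.6753] v=[-0.1650]
Step 2: x=[4.6264] v=[-0.3263]
Step 3: x=[4.5544] v=[-0.4803]
Step 4: x=[4.4609] v=[-0.6235]
Step 5: x=[4.3480] v=[-0.7526]
Step 6: x=[4.2183] v=[-0.8648]
Step 7: x=[4.0747] v=[-0.9575]
Step 8: x=[3.9204] v=[-1.0287]
Step 9: x=[3.7589] v=[-1.0768]
Step 10: x=[3.5938] v=[-1.1006]
Step 11: x=[3.4288] v=[-1.0997]
Step 12: x=[3.2677] v=[-1.0740]
Step 13: x=[3.1141] v=[-1.0242]
Step 14: x=[2.9714] v=[-0.9513]
Step 15: x=[2.8429] v=[-0.8570]
Step 16: x=[2.7314] v=[-0.7434]
Step 17: x=[2.6394] v=[-0.6131]
Step 18: x=[2.5691] v=[-0.4690]
Step 19: x=[2.5219] v=[-0.3144]
Step 20: x=[2.4990] v=[-0.1527]
Step 21: x=[2.5009] v=[0.0125]
First v>=0 after going negative at step 21, time=3.1500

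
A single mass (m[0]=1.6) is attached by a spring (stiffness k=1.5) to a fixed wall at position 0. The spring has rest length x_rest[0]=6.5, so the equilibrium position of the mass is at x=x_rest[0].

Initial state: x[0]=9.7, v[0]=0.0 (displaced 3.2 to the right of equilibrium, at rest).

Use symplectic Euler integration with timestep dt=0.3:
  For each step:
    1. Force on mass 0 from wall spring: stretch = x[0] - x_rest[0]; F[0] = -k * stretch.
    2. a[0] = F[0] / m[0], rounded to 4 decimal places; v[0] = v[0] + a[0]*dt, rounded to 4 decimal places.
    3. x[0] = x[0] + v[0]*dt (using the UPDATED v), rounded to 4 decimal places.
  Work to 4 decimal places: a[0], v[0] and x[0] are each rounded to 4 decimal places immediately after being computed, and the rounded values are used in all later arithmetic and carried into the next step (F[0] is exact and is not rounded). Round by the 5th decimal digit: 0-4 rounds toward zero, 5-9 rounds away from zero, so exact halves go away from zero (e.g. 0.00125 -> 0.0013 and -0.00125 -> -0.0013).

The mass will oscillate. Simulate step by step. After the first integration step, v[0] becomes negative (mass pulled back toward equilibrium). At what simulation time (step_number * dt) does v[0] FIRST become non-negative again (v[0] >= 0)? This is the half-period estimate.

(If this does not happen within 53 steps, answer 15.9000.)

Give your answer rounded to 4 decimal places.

Step 0: x=[9.7000] v=[0.0000]
Step 1: x=[9.4300] v=[-0.9000]
Step 2: x=[8.9128] v=[-1.7241]
Step 3: x=[8.1920] v=[-2.4027]
Step 4: x=[7.3284] v=[-2.8786]
Step 5: x=[6.3949] v=[-3.1116]
Step 6: x=[5.4703] v=[-3.0821]
Step 7: x=[4.6326] v=[-2.7925]
Step 8: x=[3.9524] v=[-2.2673]
Step 9: x=[3.4872] v=[-1.5508]
Step 10: x=[3.2762] v=[-0.7035]
Step 11: x=[3.3372] v=[0.2032]
First v>=0 after going negative at step 11, time=3.3000

Answer: 3.3000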